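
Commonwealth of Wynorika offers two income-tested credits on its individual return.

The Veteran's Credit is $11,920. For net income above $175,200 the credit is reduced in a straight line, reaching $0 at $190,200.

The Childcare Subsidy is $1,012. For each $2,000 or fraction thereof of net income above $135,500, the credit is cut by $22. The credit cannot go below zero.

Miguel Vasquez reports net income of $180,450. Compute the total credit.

Veteran's Credit: $180,450 is $5,250 into a $15,000 phase-out range, leaving 9,750/15,000 of the credit: $11,920 × 9,750/15,000 = $7,748.
Childcare Subsidy: income exceeds $135,500 by $44,950, which is 23 full-or-partial $2,000 increments; reduction = 23 × $22 = $506, leaving $506.
Total: $7,748 + $506 = $8,254.

$8,254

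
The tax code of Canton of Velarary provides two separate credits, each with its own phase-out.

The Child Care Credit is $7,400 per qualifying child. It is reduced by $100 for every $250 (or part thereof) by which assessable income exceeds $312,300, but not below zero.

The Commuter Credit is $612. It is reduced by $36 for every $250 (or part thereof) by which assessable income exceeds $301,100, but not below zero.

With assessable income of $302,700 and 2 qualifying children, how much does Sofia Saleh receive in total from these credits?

$15,160

Child Care Credit: base = 2 × $7,400 = $14,800. $302,700 is at or below the $312,300 threshold, so the full $14,800 applies.
Commuter Credit: income exceeds $301,100 by $1,600, which is 7 full-or-partial $250 increments; reduction = 7 × $36 = $252, leaving $360.
Total: $14,800 + $360 = $15,160.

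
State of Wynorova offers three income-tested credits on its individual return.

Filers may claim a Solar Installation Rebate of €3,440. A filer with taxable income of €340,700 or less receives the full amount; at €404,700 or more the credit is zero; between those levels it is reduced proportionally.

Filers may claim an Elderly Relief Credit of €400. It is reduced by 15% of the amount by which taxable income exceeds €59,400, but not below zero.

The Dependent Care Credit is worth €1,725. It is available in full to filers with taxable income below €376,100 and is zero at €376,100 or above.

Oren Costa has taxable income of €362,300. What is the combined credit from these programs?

€4,004

Solar Installation Rebate: €362,300 is €21,600 into a €64,000 phase-out range, leaving 42,400/64,000 of the credit: €3,440 × 42,400/64,000 = €2,279.
Elderly Relief Credit: 15% of the €302,900 excess over €59,400 is €45,435 ≥ base, so the credit is €0.
Dependent Care Credit: €362,300 is below the €376,100 cutoff, so the full €1,725 applies.
Total: €2,279 + €0 + €1,725 = €4,004.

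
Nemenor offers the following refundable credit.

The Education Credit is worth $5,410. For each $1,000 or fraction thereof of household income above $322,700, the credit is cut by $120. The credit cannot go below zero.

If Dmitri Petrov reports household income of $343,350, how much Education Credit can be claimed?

$2,890

Education Credit: income exceeds $322,700 by $20,650, which is 21 full-or-partial $1,000 increments; reduction = 21 × $120 = $2,520, leaving $2,890.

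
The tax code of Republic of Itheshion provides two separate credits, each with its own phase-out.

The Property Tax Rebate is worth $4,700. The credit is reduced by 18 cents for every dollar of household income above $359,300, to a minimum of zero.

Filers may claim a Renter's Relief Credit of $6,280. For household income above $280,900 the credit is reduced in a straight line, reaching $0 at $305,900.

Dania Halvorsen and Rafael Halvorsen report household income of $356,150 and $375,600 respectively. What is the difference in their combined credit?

Dania ($356,150): Property Tax Rebate: $356,150 is at or below the $359,300 threshold, so the full $4,700 applies. Renter's Relief Credit: $356,150 is at or above $305,900, so the credit is $0. total $4,700 + $0 = $4,700
Rafael ($375,600): Property Tax Rebate: 18% of the $16,300 excess over $359,300 is $2,934; credit = $4,700 − $2,934 = $1,766. Renter's Relief Credit: $375,600 is at or above $305,900, so the credit is $0. total $1,766 + $0 = $1,766
Difference: |$4,700 − $1,766| = $2,934.

$2,934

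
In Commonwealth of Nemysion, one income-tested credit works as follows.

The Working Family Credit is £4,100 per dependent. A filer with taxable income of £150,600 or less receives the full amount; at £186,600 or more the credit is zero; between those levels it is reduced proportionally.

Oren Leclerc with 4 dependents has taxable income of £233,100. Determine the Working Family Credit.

Working Family Credit: base = 4 × £4,100 = £16,400. £233,100 is at or above £186,600, so the credit is £0.

£0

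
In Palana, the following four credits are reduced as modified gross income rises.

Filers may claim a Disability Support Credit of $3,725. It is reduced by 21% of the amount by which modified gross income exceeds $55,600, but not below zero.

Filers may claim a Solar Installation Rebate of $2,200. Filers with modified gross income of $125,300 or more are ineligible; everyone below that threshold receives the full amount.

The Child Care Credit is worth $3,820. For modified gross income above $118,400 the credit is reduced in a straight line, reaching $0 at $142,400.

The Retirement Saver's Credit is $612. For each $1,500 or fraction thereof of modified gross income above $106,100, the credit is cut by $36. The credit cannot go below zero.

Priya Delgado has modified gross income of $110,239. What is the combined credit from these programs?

$6,524

Disability Support Credit: 21% of the $54,639 excess over $55,600 is $11,474.19 ≥ base, so the credit is $0.
Solar Installation Rebate: $110,239 is below the $125,300 cutoff, so the full $2,200 applies.
Child Care Credit: $110,239 is at or below the $118,400 threshold, so the full $3,820 applies.
Retirement Saver's Credit: income exceeds $106,100 by $4,139, which is 3 full-or-partial $1,500 increments; reduction = 3 × $36 = $108, leaving $504.
Total: $0 + $2,200 + $3,820 + $504 = $6,524.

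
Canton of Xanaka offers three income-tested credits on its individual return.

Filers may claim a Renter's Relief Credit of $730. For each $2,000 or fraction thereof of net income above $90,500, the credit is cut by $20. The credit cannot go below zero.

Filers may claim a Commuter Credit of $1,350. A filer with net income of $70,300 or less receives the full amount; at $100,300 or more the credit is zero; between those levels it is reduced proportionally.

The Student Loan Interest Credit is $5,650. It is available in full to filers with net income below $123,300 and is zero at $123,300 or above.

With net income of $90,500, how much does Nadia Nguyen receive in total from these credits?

Renter's Relief Credit: $90,500 is at or below the $90,500 threshold, so the full $730 applies.
Commuter Credit: $90,500 is $20,200 into a $30,000 phase-out range, leaving 9,800/30,000 of the credit: $1,350 × 9,800/30,000 = $441.
Student Loan Interest Credit: $90,500 is below the $123,300 cutoff, so the full $5,650 applies.
Total: $730 + $441 + $5,650 = $6,821.

$6,821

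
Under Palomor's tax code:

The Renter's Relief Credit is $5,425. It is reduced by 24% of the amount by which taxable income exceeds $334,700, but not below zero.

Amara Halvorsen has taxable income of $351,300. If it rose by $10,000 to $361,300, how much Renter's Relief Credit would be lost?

$1,441

At $351,300 — 24% of the $16,600 excess over $334,700 is $3,984; credit = $5,425 − $3,984 = $1,441.
At $361,300 — 24% of the $26,600 excess over $334,700 is $6,384 ≥ base, so the credit is $0.
Lost: $1,441 − $0 = $1,441.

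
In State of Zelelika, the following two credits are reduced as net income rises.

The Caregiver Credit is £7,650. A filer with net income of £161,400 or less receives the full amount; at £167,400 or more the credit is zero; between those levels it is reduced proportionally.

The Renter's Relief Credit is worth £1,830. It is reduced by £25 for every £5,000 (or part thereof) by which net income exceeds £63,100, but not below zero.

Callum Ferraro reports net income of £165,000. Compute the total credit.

£4,365

Caregiver Credit: £165,000 is £3,600 into a £6,000 phase-out range, leaving 2,400/6,000 of the credit: £7,650 × 2,400/6,000 = £3,060.
Renter's Relief Credit: income exceeds £63,100 by £101,900, which is 21 full-or-partial £5,000 increments; reduction = 21 × £25 = £525, leaving £1,305.
Total: £3,060 + £1,305 = £4,365.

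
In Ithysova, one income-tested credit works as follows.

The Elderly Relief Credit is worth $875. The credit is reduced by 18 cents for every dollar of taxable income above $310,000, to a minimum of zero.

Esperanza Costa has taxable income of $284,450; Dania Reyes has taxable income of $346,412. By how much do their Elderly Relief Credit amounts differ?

$875

Esperanza ($284,450): Elderly Relief Credit: $284,450 is at or below the $310,000 threshold, so the full $875 applies.
Dania ($346,412): Elderly Relief Credit: 18% of the $36,412 excess over $310,000 is $6,554.16 ≥ base, so the credit is $0.
Difference: |$875 − $0| = $875.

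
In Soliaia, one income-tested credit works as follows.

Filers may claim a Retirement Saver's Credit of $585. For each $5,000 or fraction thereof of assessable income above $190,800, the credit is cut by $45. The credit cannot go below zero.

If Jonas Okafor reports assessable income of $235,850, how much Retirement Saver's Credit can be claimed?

Retirement Saver's Credit: income exceeds $190,800 by $45,050, which is 10 full-or-partial $5,000 increments; reduction = 10 × $45 = $450, leaving $135.

$135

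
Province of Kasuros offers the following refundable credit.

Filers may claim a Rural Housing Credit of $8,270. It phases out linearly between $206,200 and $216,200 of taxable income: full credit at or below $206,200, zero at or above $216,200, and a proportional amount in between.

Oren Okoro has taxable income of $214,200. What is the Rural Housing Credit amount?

$1,654

Rural Housing Credit: $214,200 is $8,000 into a $10,000 phase-out range, leaving 2,000/10,000 of the credit: $8,270 × 2,000/10,000 = $1,654.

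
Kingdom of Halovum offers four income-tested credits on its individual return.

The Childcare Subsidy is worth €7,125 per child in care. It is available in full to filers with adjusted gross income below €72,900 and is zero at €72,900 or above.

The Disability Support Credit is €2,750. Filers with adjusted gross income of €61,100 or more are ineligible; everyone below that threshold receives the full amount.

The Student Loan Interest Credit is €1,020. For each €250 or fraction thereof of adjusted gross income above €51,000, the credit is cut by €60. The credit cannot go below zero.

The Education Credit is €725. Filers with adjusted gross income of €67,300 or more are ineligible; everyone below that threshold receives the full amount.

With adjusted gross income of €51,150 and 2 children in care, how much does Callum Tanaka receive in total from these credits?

Childcare Subsidy: base = 2 × €7,125 = €14,250. €51,150 is below the €72,900 cutoff, so the full €14,250 applies.
Disability Support Credit: €51,150 is below the €61,100 cutoff, so the full €2,750 applies.
Student Loan Interest Credit: income exceeds €51,000 by €150, which is 1 full-or-partial €250 increment; reduction = 1 × €60 = €60, leaving €960.
Education Credit: €51,150 is below the €67,300 cutoff, so the full €725 applies.
Total: €14,250 + €2,750 + €960 + €725 = €18,685.

€18,685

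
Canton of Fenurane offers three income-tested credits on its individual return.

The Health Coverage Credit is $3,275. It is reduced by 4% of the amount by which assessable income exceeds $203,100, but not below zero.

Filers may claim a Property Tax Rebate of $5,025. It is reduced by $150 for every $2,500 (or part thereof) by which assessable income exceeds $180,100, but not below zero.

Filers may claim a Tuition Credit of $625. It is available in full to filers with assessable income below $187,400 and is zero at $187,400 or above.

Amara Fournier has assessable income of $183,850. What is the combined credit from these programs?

$8,625

Health Coverage Credit: $183,850 is at or below the $203,100 threshold, so the full $3,275 applies.
Property Tax Rebate: income exceeds $180,100 by $3,750, which is 2 full-or-partial $2,500 increments; reduction = 2 × $150 = $300, leaving $4,725.
Tuition Credit: $183,850 is below the $187,400 cutoff, so the full $625 applies.
Total: $3,275 + $4,725 + $625 = $8,625.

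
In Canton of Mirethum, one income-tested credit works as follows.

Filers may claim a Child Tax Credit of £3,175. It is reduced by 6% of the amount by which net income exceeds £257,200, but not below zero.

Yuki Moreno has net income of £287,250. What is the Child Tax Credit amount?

Child Tax Credit: 6% of the £30,050 excess over £257,200 is £1,803; credit = £3,175 − £1,803 = £1,372.

£1,372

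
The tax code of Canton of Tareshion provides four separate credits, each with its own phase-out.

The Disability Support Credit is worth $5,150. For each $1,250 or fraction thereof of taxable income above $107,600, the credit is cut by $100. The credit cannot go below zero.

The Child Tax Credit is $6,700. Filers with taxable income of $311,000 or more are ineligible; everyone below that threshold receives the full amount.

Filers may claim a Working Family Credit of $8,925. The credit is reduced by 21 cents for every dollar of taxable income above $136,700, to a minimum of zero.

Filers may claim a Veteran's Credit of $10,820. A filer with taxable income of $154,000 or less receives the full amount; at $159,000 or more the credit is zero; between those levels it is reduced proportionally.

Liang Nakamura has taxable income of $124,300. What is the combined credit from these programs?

Disability Support Credit: income exceeds $107,600 by $16,700, which is 14 full-or-partial $1,250 increments; reduction = 14 × $100 = $1,400, leaving $3,750.
Child Tax Credit: $124,300 is below the $311,000 cutoff, so the full $6,700 applies.
Working Family Credit: $124,300 is at or below the $136,700 threshold, so the full $8,925 applies.
Veteran's Credit: $124,300 is at or below the $154,000 threshold, so the full $10,820 applies.
Total: $3,750 + $6,700 + $8,925 + $10,820 = $30,195.

$30,195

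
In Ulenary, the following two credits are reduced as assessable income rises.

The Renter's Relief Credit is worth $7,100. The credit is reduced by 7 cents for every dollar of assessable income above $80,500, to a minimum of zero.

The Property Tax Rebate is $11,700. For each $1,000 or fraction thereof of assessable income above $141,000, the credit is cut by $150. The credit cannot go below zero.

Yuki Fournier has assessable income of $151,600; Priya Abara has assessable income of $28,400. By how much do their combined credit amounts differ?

$6,627

Yuki ($151,600): Renter's Relief Credit: 7% of the $71,100 excess over $80,500 is $4,977; credit = $7,100 − $4,977 = $2,123. Property Tax Rebate: income exceeds $141,000 by $10,600, which is 11 full-or-partial $1,000 increments; reduction = 11 × $150 = $1,650, leaving $10,050. total $2,123 + $10,050 = $12,173
Priya ($28,400): Renter's Relief Credit: $28,400 is at or below the $80,500 threshold, so the full $7,100 applies. Property Tax Rebate: $28,400 is at or below the $141,000 threshold, so the full $11,700 applies. total $7,100 + $11,700 = $18,800
Difference: |$12,173 − $18,800| = $6,627.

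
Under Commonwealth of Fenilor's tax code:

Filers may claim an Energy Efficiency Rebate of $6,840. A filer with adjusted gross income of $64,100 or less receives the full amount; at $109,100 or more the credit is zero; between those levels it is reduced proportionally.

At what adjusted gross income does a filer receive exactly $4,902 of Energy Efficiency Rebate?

$4,902 is 4,902/6,840 of the full $6,840, so 1,938/6,840 of the $45,000 range has been used: income = $64,100 + $45,000 × 1,938/6,840 = $76,850.

$76,850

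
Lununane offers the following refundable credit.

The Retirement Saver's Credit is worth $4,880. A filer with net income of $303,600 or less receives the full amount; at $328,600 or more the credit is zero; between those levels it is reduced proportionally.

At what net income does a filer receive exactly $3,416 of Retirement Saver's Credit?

$3,416 is 3,416/4,880 of the full $4,880, so 1,464/4,880 of the $25,000 range has been used: income = $303,600 + $25,000 × 1,464/4,880 = $311,100.

$311,100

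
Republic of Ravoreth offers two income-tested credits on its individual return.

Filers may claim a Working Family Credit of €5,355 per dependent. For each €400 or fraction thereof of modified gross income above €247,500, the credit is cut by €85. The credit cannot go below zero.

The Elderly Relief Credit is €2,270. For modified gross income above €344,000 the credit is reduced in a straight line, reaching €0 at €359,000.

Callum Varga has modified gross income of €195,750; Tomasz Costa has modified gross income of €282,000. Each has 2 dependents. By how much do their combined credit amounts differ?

Callum (€195,750): Working Family Credit: base = 2 × €5,355 = €10,710. €195,750 is at or below the €247,500 threshold, so the full €10,710 applies. Elderly Relief Credit: €195,750 is at or below the €344,000 threshold, so the full €2,270 applies. total €10,710 + €2,270 = €12,980
Tomasz (€282,000): Working Family Credit: base = 2 × €5,355 = €10,710. income exceeds €247,500 by €34,500, which is 87 full-or-partial €400 increments; reduction = 87 × €85 = €7,395, leaving €3,315. Elderly Relief Credit: €282,000 is at or below the €344,000 threshold, so the full €2,270 applies. total €3,315 + €2,270 = €5,585
Difference: |€12,980 − €5,585| = €7,395.

€7,395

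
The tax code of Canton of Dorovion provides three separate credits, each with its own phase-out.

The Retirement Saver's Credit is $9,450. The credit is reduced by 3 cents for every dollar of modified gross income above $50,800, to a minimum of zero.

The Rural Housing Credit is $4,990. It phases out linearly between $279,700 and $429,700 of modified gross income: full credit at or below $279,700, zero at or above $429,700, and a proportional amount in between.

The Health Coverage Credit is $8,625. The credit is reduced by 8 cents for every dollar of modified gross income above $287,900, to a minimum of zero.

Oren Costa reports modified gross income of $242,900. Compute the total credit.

Retirement Saver's Credit: 3% of the $192,100 excess over $50,800 is $5,763; credit = $9,450 − $5,763 = $3,687.
Rural Housing Credit: $242,900 is at or below the $279,700 threshold, so the full $4,990 applies.
Health Coverage Credit: $242,900 is at or below the $287,900 threshold, so the full $8,625 applies.
Total: $3,687 + $4,990 + $8,625 = $17,302.

$17,302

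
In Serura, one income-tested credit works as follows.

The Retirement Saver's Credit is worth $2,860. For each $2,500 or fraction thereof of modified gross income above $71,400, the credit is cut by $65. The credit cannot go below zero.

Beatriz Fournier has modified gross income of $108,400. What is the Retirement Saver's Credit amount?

$1,885

Retirement Saver's Credit: income exceeds $71,400 by $37,000, which is 15 full-or-partial $2,500 increments; reduction = 15 × $65 = $975, leaving $1,885.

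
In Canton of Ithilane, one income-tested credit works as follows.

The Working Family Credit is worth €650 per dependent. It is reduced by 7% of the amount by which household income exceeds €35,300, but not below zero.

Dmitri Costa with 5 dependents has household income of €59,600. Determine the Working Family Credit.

Working Family Credit: base = 5 × €650 = €3,250. 7% of the €24,300 excess over €35,300 is €1,701; credit = €3,250 − €1,701 = €1,549.

€1,549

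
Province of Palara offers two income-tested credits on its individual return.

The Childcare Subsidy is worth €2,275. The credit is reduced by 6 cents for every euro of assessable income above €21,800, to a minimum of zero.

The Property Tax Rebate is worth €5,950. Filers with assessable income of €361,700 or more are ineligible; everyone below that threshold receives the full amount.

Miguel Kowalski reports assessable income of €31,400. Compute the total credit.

€7,649

Childcare Subsidy: 6% of the €9,600 excess over €21,800 is €576; credit = €2,275 − €576 = €1,699.
Property Tax Rebate: €31,400 is below the €361,700 cutoff, so the full €5,950 applies.
Total: €1,699 + €5,950 = €7,649.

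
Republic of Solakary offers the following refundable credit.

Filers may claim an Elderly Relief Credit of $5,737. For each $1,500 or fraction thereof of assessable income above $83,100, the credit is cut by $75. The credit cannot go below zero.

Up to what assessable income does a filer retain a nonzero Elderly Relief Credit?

$197,100

After 76 increments the reduction is 76 × $75 = $5,700, leaving $37; one more increment wipes it out. Increment 76 ends at excess 76 × $1,500 = $114,000, so the highest qualifying income is $83,100 + $114,000 = $197,100.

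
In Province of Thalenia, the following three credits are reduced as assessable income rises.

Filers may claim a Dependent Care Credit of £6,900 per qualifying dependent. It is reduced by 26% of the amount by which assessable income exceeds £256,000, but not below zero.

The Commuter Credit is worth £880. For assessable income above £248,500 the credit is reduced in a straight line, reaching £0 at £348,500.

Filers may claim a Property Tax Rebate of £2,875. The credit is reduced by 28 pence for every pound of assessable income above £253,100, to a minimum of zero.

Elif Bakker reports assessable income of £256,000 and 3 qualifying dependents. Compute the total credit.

£23,577

Dependent Care Credit: base = 3 × £6,900 = £20,700. £256,000 is at or below the £256,000 threshold, so the full £20,700 applies.
Commuter Credit: £256,000 is £7,500 into a £100,000 phase-out range, leaving 92,500/100,000 of the credit: £880 × 92,500/100,000 = £814.
Property Tax Rebate: 28% of the £2,900 excess over £253,100 is £812; credit = £2,875 − £812 = £2,063.
Total: £20,700 + £814 + £2,063 = £23,577.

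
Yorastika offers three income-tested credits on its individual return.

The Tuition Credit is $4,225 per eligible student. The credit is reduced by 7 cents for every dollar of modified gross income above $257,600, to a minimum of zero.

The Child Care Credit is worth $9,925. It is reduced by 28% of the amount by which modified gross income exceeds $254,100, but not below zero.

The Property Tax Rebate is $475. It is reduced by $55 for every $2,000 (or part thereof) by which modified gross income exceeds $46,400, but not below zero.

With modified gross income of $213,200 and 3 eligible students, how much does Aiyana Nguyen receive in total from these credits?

$22,600

Tuition Credit: base = 3 × $4,225 = $12,675. $213,200 is at or below the $257,600 threshold, so the full $12,675 applies.
Child Care Credit: $213,200 is at or below the $254,100 threshold, so the full $9,925 applies.
Property Tax Rebate: income exceeds $46,400 by $166,800 → 84 increments × $55 = $4,620 ≥ base, so the credit is $0.
Total: $12,675 + $9,925 + $0 = $22,600.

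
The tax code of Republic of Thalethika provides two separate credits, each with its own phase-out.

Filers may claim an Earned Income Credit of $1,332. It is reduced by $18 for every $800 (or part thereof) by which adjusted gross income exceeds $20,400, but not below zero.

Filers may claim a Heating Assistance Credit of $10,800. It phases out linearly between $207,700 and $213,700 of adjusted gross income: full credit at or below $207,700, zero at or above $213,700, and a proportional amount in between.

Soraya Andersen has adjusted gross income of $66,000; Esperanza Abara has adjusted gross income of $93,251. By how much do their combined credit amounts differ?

Soraya ($66,000): Earned Income Credit: income exceeds $20,400 by $45,600, which is 57 full-or-partial $800 increments; reduction = 57 × $18 = $1,026, leaving $306. Heating Assistance Credit: $66,000 is at or below the $207,700 threshold, so the full $10,800 applies. total $306 + $10,800 = $11,106
Esperanza ($93,251): Earned Income Credit: income exceeds $20,400 by $72,851 → 92 increments × $18 = $1,656 ≥ base, so the credit is $0. Heating Assistance Credit: $93,251 is at or below the $207,700 threshold, so the full $10,800 applies. total $0 + $10,800 = $10,800
Difference: |$11,106 − $10,800| = $306.

$306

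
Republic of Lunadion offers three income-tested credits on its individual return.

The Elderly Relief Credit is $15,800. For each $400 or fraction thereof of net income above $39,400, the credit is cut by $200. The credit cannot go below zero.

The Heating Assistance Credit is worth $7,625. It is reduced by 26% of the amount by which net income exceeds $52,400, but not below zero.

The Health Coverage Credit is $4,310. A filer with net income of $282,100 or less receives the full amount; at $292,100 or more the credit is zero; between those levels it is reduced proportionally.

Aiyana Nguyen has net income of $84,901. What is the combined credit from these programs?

$4,310

Elderly Relief Credit: income exceeds $39,400 by $45,501 → 114 increments × $200 = $22,800 ≥ base, so the credit is $0.
Heating Assistance Credit: 26% of the $32,501 excess over $52,400 is $8,450.26 ≥ base, so the credit is $0.
Health Coverage Credit: $84,901 is at or below the $282,100 threshold, so the full $4,310 applies.
Total: $0 + $0 + $4,310 = $4,310.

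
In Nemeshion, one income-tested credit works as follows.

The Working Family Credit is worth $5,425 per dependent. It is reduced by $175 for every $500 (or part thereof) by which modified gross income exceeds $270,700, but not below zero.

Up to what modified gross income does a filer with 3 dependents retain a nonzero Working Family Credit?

Full credit = 3 × $5,425 = $16,275.
After 92 increments the reduction is 92 × $175 = $16,100, leaving $175; one more increment wipes it out. Increment 92 ends at excess 92 × $500 = $46,000, so the highest qualifying income is $270,700 + $46,000 = $316,700.

$316,700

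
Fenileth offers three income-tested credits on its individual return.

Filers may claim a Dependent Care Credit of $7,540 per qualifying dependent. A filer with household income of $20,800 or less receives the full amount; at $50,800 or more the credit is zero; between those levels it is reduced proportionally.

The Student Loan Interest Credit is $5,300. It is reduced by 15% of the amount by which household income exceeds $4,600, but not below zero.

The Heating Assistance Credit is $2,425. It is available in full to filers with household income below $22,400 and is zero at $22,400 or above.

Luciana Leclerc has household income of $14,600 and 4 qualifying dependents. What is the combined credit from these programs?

$36,385

Dependent Care Credit: base = 4 × $7,540 = $30,160. $14,600 is at or below the $20,800 threshold, so the full $30,160 applies.
Student Loan Interest Credit: 15% of the $10,000 excess over $4,600 is $1,500; credit = $5,300 − $1,500 = $3,800.
Heating Assistance Credit: $14,600 is below the $22,400 cutoff, so the full $2,425 applies.
Total: $30,160 + $3,800 + $2,425 = $36,385.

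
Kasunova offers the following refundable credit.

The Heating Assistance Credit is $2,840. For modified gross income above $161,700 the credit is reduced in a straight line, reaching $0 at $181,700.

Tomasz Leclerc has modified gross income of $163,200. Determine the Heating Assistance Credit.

Heating Assistance Credit: $163,200 is $1,500 into a $20,000 phase-out range, leaving 18,500/20,000 of the credit: $2,840 × 18,500/20,000 = $2,627.

$2,627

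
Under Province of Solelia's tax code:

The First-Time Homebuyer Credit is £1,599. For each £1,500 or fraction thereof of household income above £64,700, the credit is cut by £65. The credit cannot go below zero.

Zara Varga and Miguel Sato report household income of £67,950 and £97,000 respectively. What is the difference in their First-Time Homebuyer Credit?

£1,235

Zara (£67,950): First-Time Homebuyer Credit: income exceeds £64,700 by £3,250, which is 3 full-or-partial £1,500 increments; reduction = 3 × £65 = £195, leaving £1,404.
Miguel (£97,000): First-Time Homebuyer Credit: income exceeds £64,700 by £32,300, which is 22 full-or-partial £1,500 increments; reduction = 22 × £65 = £1,430, leaving £169.
Difference: |£1,404 − £169| = £1,235.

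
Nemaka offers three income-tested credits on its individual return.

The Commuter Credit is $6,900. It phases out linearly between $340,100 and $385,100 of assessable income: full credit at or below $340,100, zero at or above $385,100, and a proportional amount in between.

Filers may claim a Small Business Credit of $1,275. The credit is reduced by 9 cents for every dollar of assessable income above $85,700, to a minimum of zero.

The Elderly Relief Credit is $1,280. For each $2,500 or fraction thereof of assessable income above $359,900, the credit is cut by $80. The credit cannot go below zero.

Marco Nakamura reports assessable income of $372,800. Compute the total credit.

$2,686

Commuter Credit: $372,800 is $32,700 into a $45,000 phase-out range, leaving 12,300/45,000 of the credit: $6,900 × 12,300/45,000 = $1,886.
Small Business Credit: 9% of the $287,100 excess over $85,700 is $25,839 ≥ base, so the credit is $0.
Elderly Relief Credit: income exceeds $359,900 by $12,900, which is 6 full-or-partial $2,500 increments; reduction = 6 × $80 = $480, leaving $800.
Total: $1,886 + $0 + $800 = $2,686.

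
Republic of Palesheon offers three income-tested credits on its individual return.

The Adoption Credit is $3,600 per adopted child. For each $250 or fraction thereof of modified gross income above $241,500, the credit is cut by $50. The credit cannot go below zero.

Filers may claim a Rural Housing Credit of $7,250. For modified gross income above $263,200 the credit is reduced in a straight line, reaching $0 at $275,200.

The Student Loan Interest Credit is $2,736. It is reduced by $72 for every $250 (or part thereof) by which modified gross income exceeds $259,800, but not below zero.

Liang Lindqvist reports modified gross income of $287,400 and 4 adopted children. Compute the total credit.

$5,200

Adoption Credit: base = 4 × $3,600 = $14,400. income exceeds $241,500 by $45,900, which is 184 full-or-partial $250 increments; reduction = 184 × $50 = $9,200, leaving $5,200.
Rural Housing Credit: $287,400 is at or above $275,200, so the credit is $0.
Student Loan Interest Credit: income exceeds $259,800 by $27,600 → 111 increments × $72 = $7,992 ≥ base, so the credit is $0.
Total: $5,200 + $0 + $0 = $5,200.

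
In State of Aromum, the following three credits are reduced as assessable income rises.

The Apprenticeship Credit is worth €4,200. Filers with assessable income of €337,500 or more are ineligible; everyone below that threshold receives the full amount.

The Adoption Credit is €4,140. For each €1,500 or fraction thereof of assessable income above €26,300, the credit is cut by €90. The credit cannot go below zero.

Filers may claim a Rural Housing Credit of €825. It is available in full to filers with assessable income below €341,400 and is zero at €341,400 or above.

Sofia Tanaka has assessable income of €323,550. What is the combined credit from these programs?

Apprenticeship Credit: €323,550 is below the €337,500 cutoff, so the full €4,200 applies.
Adoption Credit: income exceeds €26,300 by €297,250 → 199 increments × €90 = €17,910 ≥ base, so the credit is €0.
Rural Housing Credit: €323,550 is below the €341,400 cutoff, so the full €825 applies.
Total: €4,200 + €0 + €825 = €5,025.

€5,025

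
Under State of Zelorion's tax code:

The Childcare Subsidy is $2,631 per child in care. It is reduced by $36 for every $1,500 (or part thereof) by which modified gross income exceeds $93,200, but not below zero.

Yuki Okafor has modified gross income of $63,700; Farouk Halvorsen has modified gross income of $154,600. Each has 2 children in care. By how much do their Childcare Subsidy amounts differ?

Yuki ($63,700): Childcare Subsidy: base = 2 × $2,631 = $5,262. $63,700 is at or below the $93,200 threshold, so the full $5,262 applies.
Farouk ($154,600): Childcare Subsidy: base = 2 × $2,631 = $5,262. income exceeds $93,200 by $61,400, which is 41 full-or-partial $1,500 increments; reduction = 41 × $36 = $1,476, leaving $3,786.
Difference: |$5,262 − $3,786| = $1,476.

$1,476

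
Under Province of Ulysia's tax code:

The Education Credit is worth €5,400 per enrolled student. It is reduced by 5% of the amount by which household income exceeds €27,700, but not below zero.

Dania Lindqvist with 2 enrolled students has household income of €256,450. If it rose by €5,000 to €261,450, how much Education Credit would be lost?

€0

At €256,450 — base = 2 × €5,400 = €10,800. 5% of the €228,750 excess over €27,700 is €11,437.50 ≥ base, so the credit is €0.
At €261,450 — base = 2 × €5,400 = €10,800. 5% of the €233,750 excess over €27,700 is €11,687.50 ≥ base, so the credit is €0.
Lost: €0 − €0 = €0.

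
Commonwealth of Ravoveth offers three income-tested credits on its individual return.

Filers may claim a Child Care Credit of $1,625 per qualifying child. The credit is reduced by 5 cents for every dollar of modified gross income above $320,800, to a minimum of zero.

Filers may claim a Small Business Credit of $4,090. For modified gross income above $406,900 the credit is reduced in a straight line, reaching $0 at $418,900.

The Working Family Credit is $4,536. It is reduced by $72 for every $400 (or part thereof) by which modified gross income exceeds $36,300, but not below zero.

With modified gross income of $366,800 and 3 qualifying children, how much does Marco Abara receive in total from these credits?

Child Care Credit: base = 3 × $1,625 = $4,875. 5% of the $46,000 excess over $320,800 is $2,300; credit = $4,875 − $2,300 = $2,575.
Small Business Credit: $366,800 is at or below the $406,900 threshold, so the full $4,090 applies.
Working Family Credit: income exceeds $36,300 by $330,500 → 827 increments × $72 = $59,544 ≥ base, so the credit is $0.
Total: $2,575 + $4,090 + $0 = $6,665.

$6,665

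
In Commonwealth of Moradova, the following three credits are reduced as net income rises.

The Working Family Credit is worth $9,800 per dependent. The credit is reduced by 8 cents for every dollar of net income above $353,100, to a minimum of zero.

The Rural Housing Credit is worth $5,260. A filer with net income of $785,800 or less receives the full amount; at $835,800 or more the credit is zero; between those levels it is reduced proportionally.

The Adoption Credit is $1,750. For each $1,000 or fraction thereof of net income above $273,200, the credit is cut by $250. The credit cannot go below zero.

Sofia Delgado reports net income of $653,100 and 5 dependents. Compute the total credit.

Working Family Credit: base = 5 × $9,800 = $49,000. 8% of the $300,000 excess over $353,100 is $24,000; credit = $49,000 − $24,000 = $25,000.
Rural Housing Credit: $653,100 is at or below the $785,800 threshold, so the full $5,260 applies.
Adoption Credit: income exceeds $273,200 by $379,900 → 380 increments × $250 = $95,000 ≥ base, so the credit is $0.
Total: $25,000 + $5,260 + $0 = $30,260.

$30,260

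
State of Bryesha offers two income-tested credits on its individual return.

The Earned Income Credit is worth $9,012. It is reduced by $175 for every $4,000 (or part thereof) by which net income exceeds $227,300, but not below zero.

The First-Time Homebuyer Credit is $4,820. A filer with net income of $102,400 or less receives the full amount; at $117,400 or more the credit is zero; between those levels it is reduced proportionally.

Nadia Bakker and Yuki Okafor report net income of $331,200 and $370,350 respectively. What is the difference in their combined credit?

Nadia ($331,200): Earned Income Credit: income exceeds $227,300 by $103,900, which is 26 full-or-partial $4,000 increments; reduction = 26 × $175 = $4,550, leaving $4,462. First-Time Homebuyer Credit: $331,200 is at or above $117,400, so the credit is $0. total $4,462 + $0 = $4,462
Yuki ($370,350): Earned Income Credit: income exceeds $227,300 by $143,050, which is 36 full-or-partial $4,000 increments; reduction = 36 × $175 = $6,300, leaving $2,712. First-Time Homebuyer Credit: $370,350 is at or above $117,400, so the credit is $0. total $2,712 + $0 = $2,712
Difference: |$4,462 − $2,712| = $1,750.

$1,750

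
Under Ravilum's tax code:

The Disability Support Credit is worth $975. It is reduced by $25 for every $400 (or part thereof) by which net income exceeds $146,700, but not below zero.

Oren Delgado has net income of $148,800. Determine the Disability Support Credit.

Disability Support Credit: income exceeds $146,700 by $2,100, which is 6 full-or-partial $400 increments; reduction = 6 × $25 = $150, leaving $825.

$825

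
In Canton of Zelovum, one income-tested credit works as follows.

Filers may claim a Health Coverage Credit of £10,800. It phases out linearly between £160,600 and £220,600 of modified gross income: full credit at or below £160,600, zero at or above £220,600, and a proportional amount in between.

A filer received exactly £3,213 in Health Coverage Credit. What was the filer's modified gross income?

£202,750

£3,213 is 3,213/10,800 of the full £10,800, so 7,587/10,800 of the £60,000 range has been used: income = £160,600 + £60,000 × 7,587/10,800 = £202,750.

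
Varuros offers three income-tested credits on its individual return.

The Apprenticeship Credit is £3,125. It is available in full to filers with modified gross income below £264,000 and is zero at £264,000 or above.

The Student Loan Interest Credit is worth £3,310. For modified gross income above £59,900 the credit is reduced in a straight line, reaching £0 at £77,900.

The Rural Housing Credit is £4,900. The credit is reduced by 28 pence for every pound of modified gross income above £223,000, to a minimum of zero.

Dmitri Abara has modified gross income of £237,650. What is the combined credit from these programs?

£3,923

Apprenticeship Credit: £237,650 is below the £264,000 cutoff, so the full £3,125 applies.
Student Loan Interest Credit: £237,650 is at or above £77,900, so the credit is £0.
Rural Housing Credit: 28% of the £14,650 excess over £223,000 is £4,102; credit = £4,900 − £4,102 = £798.
Total: £3,125 + £0 + £798 = £3,923.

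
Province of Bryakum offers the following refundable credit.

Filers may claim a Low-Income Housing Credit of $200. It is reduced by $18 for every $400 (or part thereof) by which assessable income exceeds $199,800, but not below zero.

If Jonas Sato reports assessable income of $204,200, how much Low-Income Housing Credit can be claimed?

Low-Income Housing Credit: income exceeds $199,800 by $4,400, which is 11 full-or-partial $400 increments; reduction = 11 × $18 = $198, leaving $2.

$2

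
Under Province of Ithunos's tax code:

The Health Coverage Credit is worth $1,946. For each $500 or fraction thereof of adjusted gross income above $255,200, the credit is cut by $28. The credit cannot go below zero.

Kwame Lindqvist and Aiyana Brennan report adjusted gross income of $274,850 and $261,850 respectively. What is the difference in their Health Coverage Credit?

Kwame ($274,850): Health Coverage Credit: income exceeds $255,200 by $19,650, which is 40 full-or-partial $500 increments; reduction = 40 × $28 = $1,120, leaving $826.
Aiyana ($261,850): Health Coverage Credit: income exceeds $255,200 by $6,650, which is 14 full-or-partial $500 increments; reduction = 14 × $28 = $392, leaving $1,554.
Difference: |$826 − $1,554| = $728.

$728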